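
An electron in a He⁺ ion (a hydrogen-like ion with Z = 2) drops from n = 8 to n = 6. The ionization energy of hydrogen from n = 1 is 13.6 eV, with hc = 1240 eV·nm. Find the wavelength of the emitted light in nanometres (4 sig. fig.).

1876 nm

For Z = 2 the level energies scale as Z², so the effective Rydberg energy is 13.6 × 4 = 54.40 eV.
ΔE = 54.40 × (1/6² − 1/8²) = 54.40 × 0.01215 = 0.6611 eV.
λ = hc/ΔE = 1240 / 0.6611 = 1876 nm.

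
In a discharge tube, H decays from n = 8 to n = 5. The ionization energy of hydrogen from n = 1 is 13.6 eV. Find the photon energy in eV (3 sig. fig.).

E_8 = −13.60/64 = −0.2125 eV and E_5 = −13.60/25 = −0.5440 eV.
The photon energy is |E_8 − E_5| = 0.332 eV.

0.332 eV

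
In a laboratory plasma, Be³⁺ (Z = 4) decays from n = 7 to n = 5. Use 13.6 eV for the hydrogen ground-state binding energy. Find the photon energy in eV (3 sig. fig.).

The Bohr energies scale as Z², so for Z = 4: E_n = −217.6/n² eV.
E_7 = −217.6/49 = −4.441 eV and E_5 = −217.6/25 = −8.704 eV.
The photon energy is |E_7 − E_5| = 4.26 eV.

4.26 eV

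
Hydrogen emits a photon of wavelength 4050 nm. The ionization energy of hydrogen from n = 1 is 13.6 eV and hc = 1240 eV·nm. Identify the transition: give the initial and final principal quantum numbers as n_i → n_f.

The photon energy is ΔE = hc/λ = 1240 / 4050 = 0.3062 eV.
With Z = 1, ΔE = 13.60 × (1/n_f² − 1/n_i²), so 1/n_f² − 1/n_i² = 0.02251.
Trying n_f = 4 gives 1/n_i² = 0.03999, i.e. n_i ≈ 5; this pair matches.

n_i = 5, n_f = 4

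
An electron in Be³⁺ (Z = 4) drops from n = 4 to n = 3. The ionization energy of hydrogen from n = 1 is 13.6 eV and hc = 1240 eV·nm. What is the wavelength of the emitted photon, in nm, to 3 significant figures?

117 nm

For Z = 4 the level energies scale as Z², so the effective Rydberg energy is 13.6 × 16 = 217.6 eV.
ΔE = 217.6 × (1/3² − 1/4²) = 217.6 × 0.04861 = 10.58 eV.
λ = hc/ΔE = 1240 / 10.58 = 117 nm.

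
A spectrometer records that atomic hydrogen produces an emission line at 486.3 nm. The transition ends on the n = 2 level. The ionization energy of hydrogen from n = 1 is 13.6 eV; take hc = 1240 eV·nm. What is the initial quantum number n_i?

The photon energy is ΔE = hc/λ = 1240 / 486.3 = 2.550 eV.
With Z = 1, ΔE = 13.60 × (1/n_f² − 1/n_i²), so 1/n_f² − 1/n_i² = 0.1875.
With n_f = 2: 1/n_i² = 1/4 − 0.1875 = 0.06251, so n_i ≈ 4.00.

n_i = 4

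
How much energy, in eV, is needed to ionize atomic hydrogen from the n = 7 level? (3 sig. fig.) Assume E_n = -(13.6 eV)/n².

E_7 = −13.60/49 = −0.278 eV, so ionization (to E = 0) requires 0.278 eV.

0.278 eV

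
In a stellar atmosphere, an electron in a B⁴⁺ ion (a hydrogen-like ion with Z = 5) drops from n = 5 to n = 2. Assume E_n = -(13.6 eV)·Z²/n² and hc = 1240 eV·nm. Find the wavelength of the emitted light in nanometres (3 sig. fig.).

17.4 nm

For Z = 5 the level energies scale as Z², so the effective Rydberg energy is 13.6 × 25 = 340.0 eV.
ΔE = 340.0 × (1/2² − 1/5²) = 340.0 × 0.2100 = 71.40 eV.
λ = hc/ΔE = 1240 / 71.40 = 17.4 nm.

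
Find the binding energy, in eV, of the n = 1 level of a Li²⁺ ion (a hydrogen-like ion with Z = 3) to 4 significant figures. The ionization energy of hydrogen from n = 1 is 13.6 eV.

122.4 eV

E_n = −13.6 Z²/n² = −122.4/n² eV for Z = 3.
E_1 = −122.4/1 = −122.4 eV, so ionization (to E = 0) requires 122.4 eV.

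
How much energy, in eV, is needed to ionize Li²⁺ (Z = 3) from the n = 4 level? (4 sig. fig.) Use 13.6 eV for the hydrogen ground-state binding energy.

7.650 eV

E_n = −13.6 Z²/n² = −122.4/n² eV for Z = 3.
E_4 = −122.4/16 = −7.650 eV, so ionization (to E = 0) requires 7.650 eV.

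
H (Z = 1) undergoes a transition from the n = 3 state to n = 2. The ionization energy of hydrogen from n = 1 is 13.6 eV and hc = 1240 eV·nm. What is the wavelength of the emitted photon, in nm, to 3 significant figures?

656 nm

ΔE = 13.60 × (1/2² − 1/3²) = 13.60 × 0.1389 = 1.889 eV.
λ = hc/ΔE = 1240 / 1.889 = 656 nm.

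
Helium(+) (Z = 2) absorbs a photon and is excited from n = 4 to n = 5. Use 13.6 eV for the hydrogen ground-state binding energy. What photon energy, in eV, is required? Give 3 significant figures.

The Bohr energies scale as Z², so for Z = 2: E_n = −54.40/n² eV.
E_5 = −54.40/25 = −2.176 eV and E_4 = −54.40/16 = −3.400 eV.
The photon energy is |E_5 − E_4| = 1.22 eV.

1.22 eV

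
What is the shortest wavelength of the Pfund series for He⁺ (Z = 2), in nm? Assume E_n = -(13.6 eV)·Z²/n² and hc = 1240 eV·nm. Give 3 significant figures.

570 nm

The Pfund series has lower level n_f = 5; the series limit corresponds to n_i → ∞.
ΔE_max = 13.6 × 4 / 5² = 2.176 eV.
λ_min = 1240 / 2.176 = 570 nm.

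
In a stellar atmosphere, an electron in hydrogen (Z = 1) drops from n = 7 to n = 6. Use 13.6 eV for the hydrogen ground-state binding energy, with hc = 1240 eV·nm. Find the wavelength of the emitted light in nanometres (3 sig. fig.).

ΔE = 13.60 × (1/6² − 1/7²) = 13.60 × 0.007370 = 0.1002 eV.
λ = hc/ΔE = 1240 / 0.1002 = 12400 nm.

12400 nm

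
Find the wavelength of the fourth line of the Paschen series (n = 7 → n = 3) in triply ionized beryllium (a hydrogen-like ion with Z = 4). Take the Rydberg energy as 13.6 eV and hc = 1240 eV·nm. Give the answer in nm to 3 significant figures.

62.8 nm

The Paschen series terminates on n_f = 3; the fourth line has n_i = 3+4 = 7.
ΔE = 217.6 × (1/3² − 1/7²) = 19.74 eV.
λ = 1240 / 19.74 = 62.8 nm.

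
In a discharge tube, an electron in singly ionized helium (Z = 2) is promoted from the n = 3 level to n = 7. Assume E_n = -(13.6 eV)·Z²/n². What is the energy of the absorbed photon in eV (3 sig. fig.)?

The Bohr energies scale as Z², so for Z = 2: E_n = −54.40/n² eV.
E_7 = −54.40/49 = −1.110 eV and E_3 = −54.40/9 = −6.044 eV.
The photon energy is |E_7 − E_3| = 4.93 eV.

4.93 eV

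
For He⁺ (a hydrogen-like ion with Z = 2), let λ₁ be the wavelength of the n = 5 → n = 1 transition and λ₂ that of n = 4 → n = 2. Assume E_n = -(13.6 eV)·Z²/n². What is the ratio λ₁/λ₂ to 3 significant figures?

λ ∝ 1/ΔE ∝ 1/(1/n_f² − 1/n_i²), and the Z² and hc factors cancel in the ratio.
λ₁/λ₂ = (1/2² − 1/4²)/(1/1² − 1/5²) = 0.1875/0.9600 = 0.195.

0.195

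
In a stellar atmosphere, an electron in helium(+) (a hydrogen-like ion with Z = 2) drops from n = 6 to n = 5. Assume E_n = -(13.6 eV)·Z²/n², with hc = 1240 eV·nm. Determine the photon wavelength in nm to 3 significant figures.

1860 nm

For Z = 2 the level energies scale as Z², so the effective Rydberg energy is 13.6 × 4 = 54.40 eV.
ΔE = 54.40 × (1/5² − 1/6²) = 54.40 × 0.01222 = 0.6649 eV.
λ = hc/ΔE = 1240 / 0.6649 = 1860 nm.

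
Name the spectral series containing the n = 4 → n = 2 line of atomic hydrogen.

The series is set by the lower level: n_f = 2 is the Balmer series.

Balmer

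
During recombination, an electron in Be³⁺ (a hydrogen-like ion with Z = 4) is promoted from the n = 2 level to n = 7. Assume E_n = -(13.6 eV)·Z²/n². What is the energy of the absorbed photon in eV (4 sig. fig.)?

49.96 eV

The Bohr energies scale as Z², so for Z = 4: E_n = −217.6/n² eV.
E_7 = −217.6/49 = −4.441 eV and E_2 = −217.6/4 = −54.40 eV.
The photon energy is |E_7 − E_2| = 49.96 eV.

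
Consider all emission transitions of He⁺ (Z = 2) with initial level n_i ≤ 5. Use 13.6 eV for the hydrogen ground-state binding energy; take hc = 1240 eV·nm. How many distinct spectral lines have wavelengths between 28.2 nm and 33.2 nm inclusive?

1

Enumerate all n_i → n_f pairs with 1 ≤ n_f < n_i ≤ 5 and compute λ = 1240 / [13.6·4·(1/n_f² − 1/n_i²)].
Lines falling in [28.2, 33.2] nm: 2→1 (30.39 nm).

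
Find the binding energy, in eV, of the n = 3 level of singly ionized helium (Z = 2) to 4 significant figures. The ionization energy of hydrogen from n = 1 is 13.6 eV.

E_n = −13.6 Z²/n² = −54.40/n² eV for Z = 2.
E_3 = −54.40/9 = −6.044 eV, so ionization (to E = 0) requires 6.044 eV.

6.044 eV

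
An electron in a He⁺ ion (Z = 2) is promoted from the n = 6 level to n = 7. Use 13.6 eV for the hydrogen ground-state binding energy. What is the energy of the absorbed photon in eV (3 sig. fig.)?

The Bohr energies scale as Z², so for Z = 2: E_n = −54.40/n² eV.
E_7 = −54.40/49 = −1.110 eV and E_6 = −54.40/36 = −1.511 eV.
The photon energy is |E_7 − E_6| = 0.401 eV.

0.401 eV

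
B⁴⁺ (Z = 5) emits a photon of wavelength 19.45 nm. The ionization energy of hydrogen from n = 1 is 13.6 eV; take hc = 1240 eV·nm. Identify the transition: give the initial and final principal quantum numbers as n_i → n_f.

n_i = 4, n_f = 2

The photon energy is ΔE = hc/λ = 1240 / 19.45 = 63.75 eV.
With Z = 5, ΔE = 340.0 × (1/n_f² − 1/n_i²), so 1/n_f² − 1/n_i² = 0.1875.
Trying n_f = 2 gives 1/n_i² = 0.06249, i.e. n_i ≈ 4; this pair matches.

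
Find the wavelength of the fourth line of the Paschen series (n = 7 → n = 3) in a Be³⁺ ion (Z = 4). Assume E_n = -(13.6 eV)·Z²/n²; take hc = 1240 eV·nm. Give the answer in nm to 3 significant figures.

The Paschen series terminates on n_f = 3; the fourth line has n_i = 3+4 = 7.
ΔE = 217.6 × (1/3² − 1/7²) = 19.74 eV.
λ = 1240 / 19.74 = 62.8 nm.

62.8 nm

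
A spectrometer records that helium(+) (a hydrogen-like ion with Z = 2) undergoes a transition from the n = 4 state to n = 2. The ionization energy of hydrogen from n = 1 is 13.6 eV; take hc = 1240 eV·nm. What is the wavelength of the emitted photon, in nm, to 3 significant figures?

For Z = 2 the level energies scale as Z², so the effective Rydberg energy is 13.6 × 4 = 54.40 eV.
ΔE = 54.40 × (1/2² − 1/4²) = 54.40 × 0.1875 = 10.20 eV.
λ = hc/ΔE = 1240 / 10.20 = 122 nm.

122 nm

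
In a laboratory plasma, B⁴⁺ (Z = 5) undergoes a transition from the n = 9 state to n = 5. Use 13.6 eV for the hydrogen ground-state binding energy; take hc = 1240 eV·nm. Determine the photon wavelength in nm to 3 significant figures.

132 nm

For Z = 5 the level energies scale as Z², so the effective Rydberg energy is 13.6 × 25 = 340.0 eV.
ΔE = 340.0 × (1/5² − 1/9²) = 340.0 × 0.02765 = 9.402 eV.
λ = hc/ΔE = 1240 / 9.402 = 132 nm.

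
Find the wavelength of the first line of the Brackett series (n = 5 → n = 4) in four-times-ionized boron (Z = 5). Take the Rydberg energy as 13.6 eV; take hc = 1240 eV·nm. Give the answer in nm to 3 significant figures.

The Brackett series terminates on n_f = 4; the first line has n_i = 4+1 = 5.
ΔE = 340.0 × (1/4² − 1/5²) = 7.650 eV.
λ = 1240 / 7.650 = 162 nm.

162 nm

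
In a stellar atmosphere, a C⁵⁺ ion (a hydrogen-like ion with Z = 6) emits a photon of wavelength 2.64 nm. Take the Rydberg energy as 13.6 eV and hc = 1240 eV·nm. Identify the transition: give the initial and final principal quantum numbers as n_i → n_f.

n_i = 5, n_f = 1

The photon energy is ΔE = hc/λ = 1240 / 2.64 = 469.7 eV.
With Z = 6, ΔE = 489.6 × (1/n_f² − 1/n_i²), so 1/n_f² − 1/n_i² = 0.9593.
Trying n_f = 1 gives 1/n_i² = 0.04065, i.e. n_i ≈ 5; this pair matches.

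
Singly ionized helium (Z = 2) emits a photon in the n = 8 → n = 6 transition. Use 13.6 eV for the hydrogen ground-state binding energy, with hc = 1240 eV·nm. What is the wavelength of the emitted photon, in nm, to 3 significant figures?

For Z = 2 the level energies scale as Z², so the effective Rydberg energy is 13.6 × 4 = 54.40 eV.
ΔE = 54.40 × (1/6² − 1/8²) = 54.40 × 0.01215 = 0.6611 eV.
λ = hc/ΔE = 1240 / 0.6611 = 1880 nm.

1880 nm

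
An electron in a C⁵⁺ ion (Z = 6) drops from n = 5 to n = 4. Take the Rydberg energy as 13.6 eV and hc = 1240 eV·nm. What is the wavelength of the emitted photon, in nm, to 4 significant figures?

For Z = 6 the level energies scale as Z², so the effective Rydberg energy is 13.6 × 36 = 489.6 eV.
ΔE = 489.6 × (1/4² − 1/5²) = 489.6 × 0.02250 = 11.02 eV.
λ = hc/ΔE = 1240 / 11.02 = 112.6 nm.

112.6 nm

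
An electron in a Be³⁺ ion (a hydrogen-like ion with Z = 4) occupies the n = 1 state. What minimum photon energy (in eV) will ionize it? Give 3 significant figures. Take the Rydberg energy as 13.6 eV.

E_n = −13.6 Z²/n² = −217.6/n² eV for Z = 4.
E_1 = −217.6/1 = −218 eV, so ionization (to E = 0) requires 218 eV.

218 eV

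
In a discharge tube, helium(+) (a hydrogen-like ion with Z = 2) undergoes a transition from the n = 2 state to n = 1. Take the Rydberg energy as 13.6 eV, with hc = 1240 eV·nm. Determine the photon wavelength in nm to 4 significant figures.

For Z = 2 the level energies scale as Z², so the effective Rydberg energy is 13.6 × 4 = 54.40 eV.
ΔE = 54.40 × (1/1² − 1/2²) = 54.40 × 0.7500 = 40.80 eV.
λ = hc/ΔE = 1240 / 40.80 = 30.39 nm.

30.39 nm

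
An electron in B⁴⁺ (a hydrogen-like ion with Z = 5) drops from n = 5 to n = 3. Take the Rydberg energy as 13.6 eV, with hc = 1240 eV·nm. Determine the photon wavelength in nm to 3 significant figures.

For Z = 5 the level energies scale as Z², so the effective Rydberg energy is 13.6 × 25 = 340.0 eV.
ΔE = 340.0 × (1/3² − 1/5²) = 340.0 × 0.07111 = 24.18 eV.
λ = hc/ΔE = 1240 / 24.18 = 51.3 nm.

51.3 nm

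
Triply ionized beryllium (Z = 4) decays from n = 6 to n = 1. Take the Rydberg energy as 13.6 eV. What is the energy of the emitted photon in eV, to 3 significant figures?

212 eV

The Bohr energies scale as Z², so for Z = 4: E_n = −217.6/n² eV.
E_6 = −217.6/36 = −6.044 eV and E_1 = −217.6/1 = −217.6 eV.
The photon energy is |E_6 − E_1| = 212 eV.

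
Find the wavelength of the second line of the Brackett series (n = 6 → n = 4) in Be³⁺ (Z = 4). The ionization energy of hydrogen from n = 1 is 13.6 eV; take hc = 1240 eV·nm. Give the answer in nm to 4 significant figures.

The Brackett series terminates on n_f = 4; the second line has n_i = 4+2 = 6.
ΔE = 217.6 × (1/4² − 1/6²) = 7.556 eV.
λ = 1240 / 7.556 = 164.1 nm.

164.1 nm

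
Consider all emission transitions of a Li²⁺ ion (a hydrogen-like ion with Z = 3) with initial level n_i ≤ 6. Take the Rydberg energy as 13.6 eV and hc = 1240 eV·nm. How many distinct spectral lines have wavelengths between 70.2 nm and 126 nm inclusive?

2

Enumerate all n_i → n_f pairs with 1 ≤ n_f < n_i ≤ 6 and compute λ = 1240 / [13.6·9·(1/n_f² − 1/n_i²)].
Lines falling in [70.2, 126] nm: 3→2 (72.94 nm), 6→3 (121.6 nm).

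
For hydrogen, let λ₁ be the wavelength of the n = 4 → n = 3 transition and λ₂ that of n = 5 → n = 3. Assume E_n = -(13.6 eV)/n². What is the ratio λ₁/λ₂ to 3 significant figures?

1.46

λ ∝ 1/ΔE ∝ 1/(1/n_f² − 1/n_i²), and the Z² and hc factors cancel in the ratio.
λ₁/λ₂ = (1/3² − 1/5²)/(1/3² − 1/4²) = 0.07111/0.04861 = 1.46.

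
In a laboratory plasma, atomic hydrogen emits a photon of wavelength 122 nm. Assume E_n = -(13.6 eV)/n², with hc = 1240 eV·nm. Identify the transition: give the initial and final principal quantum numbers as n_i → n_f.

The photon energy is ΔE = hc/λ = 1240 / 122 = 10.16 eV.
With Z = 1, ΔE = 13.60 × (1/n_f² − 1/n_i²), so 1/n_f² − 1/n_i² = 0.7473.
Trying n_f = 1 gives 1/n_i² = 0.2527, i.e. n_i ≈ 2; this pair matches.

n_i = 2, n_f = 1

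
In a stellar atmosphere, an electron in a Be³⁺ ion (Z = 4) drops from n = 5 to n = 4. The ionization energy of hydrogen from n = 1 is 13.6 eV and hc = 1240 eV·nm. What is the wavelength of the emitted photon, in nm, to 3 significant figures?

For Z = 4 the level energies scale as Z², so the effective Rydberg energy is 13.6 × 16 = 217.6 eV.
ΔE = 217.6 × (1/4² − 1/5²) = 217.6 × 0.02250 = 4.896 eV.
λ = hc/ΔE = 1240 / 4.896 = 253 nm.

253 nm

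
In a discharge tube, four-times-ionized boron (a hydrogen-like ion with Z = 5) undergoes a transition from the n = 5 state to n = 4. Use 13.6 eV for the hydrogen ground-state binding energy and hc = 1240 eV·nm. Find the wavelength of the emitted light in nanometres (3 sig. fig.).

For Z = 5 the level energies scale as Z², so the effective Rydberg energy is 13.6 × 25 = 340.0 eV.
ΔE = 340.0 × (1/4² − 1/5²) = 340.0 × 0.02250 = 7.650 eV.
λ = hc/ΔE = 1240 / 7.650 = 162 nm.

162 nm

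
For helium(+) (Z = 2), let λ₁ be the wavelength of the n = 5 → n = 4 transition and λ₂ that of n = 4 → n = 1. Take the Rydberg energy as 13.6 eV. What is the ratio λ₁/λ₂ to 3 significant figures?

41.7

λ ∝ 1/ΔE ∝ 1/(1/n_f² − 1/n_i²), and the Z² and hc factors cancel in the ratio.
λ₁/λ₂ = (1/1² − 1/4²)/(1/4² − 1/5²) = 0.9375/0.02250 = 41.7.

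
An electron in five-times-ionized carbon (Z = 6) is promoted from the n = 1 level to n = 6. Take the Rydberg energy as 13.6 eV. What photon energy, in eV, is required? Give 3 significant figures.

476 eV

The Bohr energies scale as Z², so for Z = 6: E_n = −489.6/n² eV.
E_6 = −489.6/36 = −13.60 eV and E_1 = −489.6/1 = −489.6 eV.
The photon energy is |E_6 − E_1| = 476 eV.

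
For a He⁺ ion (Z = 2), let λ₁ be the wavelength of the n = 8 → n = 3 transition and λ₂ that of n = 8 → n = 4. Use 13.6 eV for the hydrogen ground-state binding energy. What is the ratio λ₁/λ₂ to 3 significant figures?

0.491

λ ∝ 1/ΔE ∝ 1/(1/n_f² − 1/n_i²), and the Z² and hc factors cancel in the ratio.
λ₁/λ₂ = (1/4² − 1/8²)/(1/3² − 1/8²) = 0.04688/0.09549 = 0.491.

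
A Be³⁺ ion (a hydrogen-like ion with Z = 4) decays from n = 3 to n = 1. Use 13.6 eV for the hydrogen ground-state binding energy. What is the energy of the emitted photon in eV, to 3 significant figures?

The Bohr energies scale as Z², so for Z = 4: E_n = −217.6/n² eV.
E_3 = −217.6/9 = −24.18 eV and E_1 = −217.6/1 = −217.6 eV.
The photon energy is |E_3 − E_1| = 193 eV.

193 eV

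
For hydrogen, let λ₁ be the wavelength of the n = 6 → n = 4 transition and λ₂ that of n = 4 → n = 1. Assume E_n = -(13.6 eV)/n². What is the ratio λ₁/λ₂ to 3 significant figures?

λ ∝ 1/ΔE ∝ 1/(1/n_f² − 1/n_i²), and the Z² and hc factors cancel in the ratio.
λ₁/λ₂ = (1/1² − 1/4²)/(1/4² − 1/6²) = 0.9375/0.03472 = 27.0.

27.0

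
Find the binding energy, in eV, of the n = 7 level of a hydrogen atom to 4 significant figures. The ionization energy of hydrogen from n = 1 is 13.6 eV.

E_7 = −13.60/49 = −0.2776 eV, so ionization (to E = 0) requires 0.2776 eV.

0.2776 eV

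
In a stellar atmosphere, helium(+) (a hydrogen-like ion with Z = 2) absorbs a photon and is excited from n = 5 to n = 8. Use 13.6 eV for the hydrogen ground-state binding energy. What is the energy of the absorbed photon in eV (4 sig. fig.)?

1.326 eV

The Bohr energies scale as Z², so for Z = 2: E_n = −54.40/n² eV.
E_8 = −54.40/64 = −0.8500 eV and E_5 = −54.40/25 = −2.176 eV.
The photon energy is |E_8 − E_5| = 1.326 eV.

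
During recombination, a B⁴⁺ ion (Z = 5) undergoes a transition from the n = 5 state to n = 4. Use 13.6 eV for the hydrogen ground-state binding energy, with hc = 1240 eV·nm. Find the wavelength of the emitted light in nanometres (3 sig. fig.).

For Z = 5 the level energies scale as Z², so the effective Rydberg energy is 13.6 × 25 = 340.0 eV.
ΔE = 340.0 × (1/4² − 1/5²) = 340.0 × 0.02250 = 7.650 eV.
λ = hc/ΔE = 1240 / 7.650 = 162 nm.

162 nm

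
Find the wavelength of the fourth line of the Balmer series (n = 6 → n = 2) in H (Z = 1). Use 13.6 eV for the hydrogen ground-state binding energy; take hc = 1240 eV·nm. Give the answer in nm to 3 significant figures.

The Balmer series terminates on n_f = 2; the fourth line has n_i = 2+4 = 6.
ΔE = 13.60 × (1/2² − 1/6²) = 3.022 eV.
λ = 1240 / 3.022 = 410 nm.

410 nm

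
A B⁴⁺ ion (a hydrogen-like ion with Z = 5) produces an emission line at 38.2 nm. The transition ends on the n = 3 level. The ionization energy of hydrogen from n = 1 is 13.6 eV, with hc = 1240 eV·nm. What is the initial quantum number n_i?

n_i = 8

The photon energy is ΔE = hc/λ = 1240 / 38.2 = 32.46 eV.
With Z = 5, ΔE = 340.0 × (1/n_f² − 1/n_i²), so 1/n_f² − 1/n_i² = 0.09547.
With n_f = 3: 1/n_i² = 1/9 − 0.09547 = 0.01564, so n_i ≈ 8.00.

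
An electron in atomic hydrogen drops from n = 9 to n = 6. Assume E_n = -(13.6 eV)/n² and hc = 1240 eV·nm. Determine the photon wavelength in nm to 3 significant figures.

5910 nm

ΔE = 13.60 × (1/6² − 1/9²) = 13.60 × 0.01543 = 0.2099 eV.
λ = hc/ΔE = 1240 / 0.2099 = 5910 nm.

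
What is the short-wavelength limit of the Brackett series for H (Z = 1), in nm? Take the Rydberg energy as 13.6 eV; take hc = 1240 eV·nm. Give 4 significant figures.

1459 nm

The Brackett series has lower level n_f = 4; the series limit corresponds to n_i → ∞.
ΔE_max = 13.6 × 1 / 4² = 0.8500 eV.
λ_min = 1240 / 0.8500 = 1459 nm.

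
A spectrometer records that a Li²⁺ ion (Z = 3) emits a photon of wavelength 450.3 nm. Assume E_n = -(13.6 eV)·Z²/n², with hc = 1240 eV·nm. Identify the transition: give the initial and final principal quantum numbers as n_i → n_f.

n_i = 5, n_f = 4

The photon energy is ΔE = hc/λ = 1240 / 450.3 = 2.754 eV.
With Z = 3, ΔE = 122.4 × (1/n_f² − 1/n_i²), so 1/n_f² − 1/n_i² = 0.02250.
Trying n_f = 4 gives 1/n_i² = 0.04000, i.e. n_i ≈ 5; this pair matches.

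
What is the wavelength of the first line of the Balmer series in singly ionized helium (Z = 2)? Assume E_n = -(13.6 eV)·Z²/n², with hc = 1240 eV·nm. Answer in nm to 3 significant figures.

164 nm

The Balmer series terminates on n_f = 2; the first line has n_i = 2+1 = 3.
ΔE = 54.40 × (1/2² − 1/3²) = 7.556 eV.
λ = 1240 / 7.556 = 164 nm.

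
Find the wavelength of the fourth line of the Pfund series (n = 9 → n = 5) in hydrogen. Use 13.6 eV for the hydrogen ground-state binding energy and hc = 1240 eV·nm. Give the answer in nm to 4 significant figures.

The Pfund series terminates on n_f = 5; the fourth line has n_i = 5+4 = 9.
ΔE = 13.60 × (1/5² − 1/9²) = 0.3761 eV.
λ = 1240 / 0.3761 = 3297 nm.

3297 nm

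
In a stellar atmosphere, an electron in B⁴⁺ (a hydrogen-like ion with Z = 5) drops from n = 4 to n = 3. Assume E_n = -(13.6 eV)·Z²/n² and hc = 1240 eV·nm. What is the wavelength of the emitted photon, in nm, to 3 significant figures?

For Z = 5 the level energies scale as Z², so the effective Rydberg energy is 13.6 × 25 = 340.0 eV.
ΔE = 340.0 × (1/3² − 1/4²) = 340.0 × 0.04861 = 16.53 eV.
λ = hc/ΔE = 1240 / 16.53 = 75.0 nm.

75.0 nm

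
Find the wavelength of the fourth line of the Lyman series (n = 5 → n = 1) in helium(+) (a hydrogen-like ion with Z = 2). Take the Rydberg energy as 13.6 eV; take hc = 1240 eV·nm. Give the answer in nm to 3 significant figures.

The Lyman series terminates on n_f = 1; the fourth line has n_i = 1+4 = 5.
ΔE = 54.40 × (1/1² − 1/5²) = 52.22 eV.
λ = 1240 / 52.22 = 23.7 nm.

23.7 nm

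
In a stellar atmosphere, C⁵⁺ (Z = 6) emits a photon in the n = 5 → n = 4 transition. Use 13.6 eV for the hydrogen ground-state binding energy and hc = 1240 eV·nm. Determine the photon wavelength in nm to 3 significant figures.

113 nm

For Z = 6 the level energies scale as Z², so the effective Rydberg energy is 13.6 × 36 = 489.6 eV.
ΔE = 489.6 × (1/4² − 1/5²) = 489.6 × 0.02250 = 11.02 eV.
λ = hc/ΔE = 1240 / 11.02 = 113 nm.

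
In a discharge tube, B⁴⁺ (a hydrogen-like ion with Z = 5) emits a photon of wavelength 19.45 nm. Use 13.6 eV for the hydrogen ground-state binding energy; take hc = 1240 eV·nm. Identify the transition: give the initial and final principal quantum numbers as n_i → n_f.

n_i = 4, n_f = 2

The photon energy is ΔE = hc/λ = 1240 / 19.45 = 63.75 eV.
With Z = 5, ΔE = 340.0 × (1/n_f² − 1/n_i²), so 1/n_f² − 1/n_i² = 0.1875.
Trying n_f = 2 gives 1/n_i² = 0.06249, i.e. n_i ≈ 4; this pair matches.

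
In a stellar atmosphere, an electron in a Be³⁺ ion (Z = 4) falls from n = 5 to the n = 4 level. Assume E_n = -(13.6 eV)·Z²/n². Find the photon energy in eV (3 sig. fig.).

The Bohr energies scale as Z², so for Z = 4: E_n = −217.6/n² eV.
E_5 = −217.6/25 = −8.704 eV and E_4 = −217.6/16 = −13.60 eV.
The photon energy is |E_5 − E_4| = 4.90 eV.

4.90 eV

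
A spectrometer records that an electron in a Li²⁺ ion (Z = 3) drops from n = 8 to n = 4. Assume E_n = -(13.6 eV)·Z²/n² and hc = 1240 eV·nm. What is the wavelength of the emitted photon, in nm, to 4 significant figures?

For Z = 3 the level energies scale as Z², so the effective Rydberg energy is 13.6 × 9 = 122.4 eV.
ΔE = 122.4 × (1/4² − 1/8²) = 122.4 × 0.04688 = 5.738 eV.
λ = hc/ΔE = 1240 / 5.738 = 216.1 nm.

216.1 nm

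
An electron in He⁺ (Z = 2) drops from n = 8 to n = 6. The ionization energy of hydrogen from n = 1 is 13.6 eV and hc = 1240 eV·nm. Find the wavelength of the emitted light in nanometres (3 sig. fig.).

1880 nm

For Z = 2 the level energies scale as Z², so the effective Rydberg energy is 13.6 × 4 = 54.40 eV.
ΔE = 54.40 × (1/6² − 1/8²) = 54.40 × 0.01215 = 0.6611 eV.
λ = hc/ΔE = 1240 / 0.6611 = 1880 nm.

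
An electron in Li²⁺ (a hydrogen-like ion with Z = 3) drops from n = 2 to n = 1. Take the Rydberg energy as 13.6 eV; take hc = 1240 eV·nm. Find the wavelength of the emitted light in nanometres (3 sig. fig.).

For Z = 3 the level energies scale as Z², so the effective Rydberg energy is 13.6 × 9 = 122.4 eV.
ΔE = 122.4 × (1/1² − 1/2²) = 122.4 × 0.7500 = 91.80 eV.
λ = hc/ΔE = 1240 / 91.80 = 13.5 nm.

13.5 nm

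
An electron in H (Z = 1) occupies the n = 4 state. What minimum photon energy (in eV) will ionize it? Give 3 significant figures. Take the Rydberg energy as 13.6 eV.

E_4 = −13.60/16 = −0.850 eV, so ionization (to E = 0) requires 0.850 eV.

0.850 eV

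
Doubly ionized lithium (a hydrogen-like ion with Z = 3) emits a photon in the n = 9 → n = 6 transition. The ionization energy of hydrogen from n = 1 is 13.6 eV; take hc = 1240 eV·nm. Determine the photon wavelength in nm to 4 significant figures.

656.5 nm

For Z = 3 the level energies scale as Z², so the effective Rydberg energy is 13.6 × 9 = 122.4 eV.
ΔE = 122.4 × (1/6² − 1/9²) = 122.4 × 0.01543 = 1.889 eV.
λ = hc/ΔE = 1240 / 1.889 = 656.5 nm.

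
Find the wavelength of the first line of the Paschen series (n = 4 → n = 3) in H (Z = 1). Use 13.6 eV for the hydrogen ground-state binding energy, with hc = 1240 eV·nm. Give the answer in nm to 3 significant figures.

The Paschen series terminates on n_f = 3; the first line has n_i = 3+1 = 4.
ΔE = 13.60 × (1/3² − 1/4²) = 0.6611 eV.
λ = 1240 / 0.6611 = 1880 nm.

1880 nm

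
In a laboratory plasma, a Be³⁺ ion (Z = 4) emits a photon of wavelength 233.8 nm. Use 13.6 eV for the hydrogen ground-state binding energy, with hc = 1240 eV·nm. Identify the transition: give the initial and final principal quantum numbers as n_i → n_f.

The photon energy is ΔE = hc/λ = 1240 / 233.8 = 5.304 eV.
With Z = 4, ΔE = 217.6 × (1/n_f² − 1/n_i²), so 1/n_f² − 1/n_i² = 0.02437.
Trying n_f = 5 gives 1/n_i² = 0.01563, i.e. n_i ≈ 8; this pair matches.

n_i = 8, n_f = 5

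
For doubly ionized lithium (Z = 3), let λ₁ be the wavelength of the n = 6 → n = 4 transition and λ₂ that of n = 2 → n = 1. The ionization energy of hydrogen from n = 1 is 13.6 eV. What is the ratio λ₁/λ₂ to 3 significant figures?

21.6

λ ∝ 1/ΔE ∝ 1/(1/n_f² − 1/n_i²), and the Z² and hc factors cancel in the ratio.
λ₁/λ₂ = (1/1² − 1/2²)/(1/4² − 1/6²) = 0.7500/0.03472 = 21.6.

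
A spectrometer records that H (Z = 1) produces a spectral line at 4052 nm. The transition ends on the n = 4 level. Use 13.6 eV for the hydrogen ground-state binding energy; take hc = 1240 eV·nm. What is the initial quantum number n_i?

n_i = 5

The photon energy is ΔE = hc/λ = 1240 / 4052 = 0.3060 eV.
With Z = 1, ΔE = 13.60 × (1/n_f² − 1/n_i²), so 1/n_f² − 1/n_i² = 0.02250.
With n_f = 4: 1/n_i² = 1/16 − 0.02250 = 0.04000, so n_i ≈ 5.00.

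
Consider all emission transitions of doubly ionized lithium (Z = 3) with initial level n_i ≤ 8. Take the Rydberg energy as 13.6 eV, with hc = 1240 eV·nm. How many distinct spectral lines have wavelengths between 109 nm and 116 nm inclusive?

Enumerate all n_i → n_f pairs with 1 ≤ n_f < n_i ≤ 8 and compute λ = 1240 / [13.6·9·(1/n_f² − 1/n_i²)].
Lines falling in [109, 116] nm: 7→3 (111.7 nm).

1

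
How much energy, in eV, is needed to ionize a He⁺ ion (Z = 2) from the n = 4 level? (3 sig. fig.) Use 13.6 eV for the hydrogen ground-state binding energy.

E_n = −13.6 Z²/n² = −54.40/n² eV for Z = 2.
E_4 = −54.40/16 = −3.40 eV, so ionization (to E = 0) requires 3.40 eV.

3.40 eV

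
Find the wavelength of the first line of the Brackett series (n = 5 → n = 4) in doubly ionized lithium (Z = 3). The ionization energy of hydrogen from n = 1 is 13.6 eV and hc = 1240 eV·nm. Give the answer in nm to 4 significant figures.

The Brackett series terminates on n_f = 4; the first line has n_i = 4+1 = 5.
ΔE = 122.4 × (1/4² − 1/5²) = 2.754 eV.
λ = 1240 / 2.754 = 450.3 nm.

450.3 nm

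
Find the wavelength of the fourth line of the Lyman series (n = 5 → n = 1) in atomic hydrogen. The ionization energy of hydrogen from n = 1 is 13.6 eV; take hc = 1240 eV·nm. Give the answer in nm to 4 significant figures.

The Lyman series terminates on n_f = 1; the fourth line has n_i = 1+4 = 5.
ΔE = 13.60 × (1/1² − 1/5²) = 13.06 eV.
λ = 1240 / 13.06 = 94.98 nm.

94.98 nm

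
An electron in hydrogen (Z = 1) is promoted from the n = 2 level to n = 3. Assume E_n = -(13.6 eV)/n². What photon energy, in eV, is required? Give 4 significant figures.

E_3 = −13.60/9 = −1.511 eV and E_2 = −13.60/4 = −3.400 eV.
The photon energy is |E_3 − E_2| = 1.889 eV.

1.889 eV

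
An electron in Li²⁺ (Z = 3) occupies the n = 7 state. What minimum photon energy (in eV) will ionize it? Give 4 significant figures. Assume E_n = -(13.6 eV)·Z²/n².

E_n = −13.6 Z²/n² = −122.4/n² eV for Z = 3.
E_7 = −122.4/49 = −2.498 eV, so ionization (to E = 0) requires 2.498 eV.

2.498 eV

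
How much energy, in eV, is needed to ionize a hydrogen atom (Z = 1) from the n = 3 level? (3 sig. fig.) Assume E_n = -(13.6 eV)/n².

1.51 eV

E_3 = −13.60/9 = −1.51 eV, so ionization (to E = 0) requires 1.51 eV.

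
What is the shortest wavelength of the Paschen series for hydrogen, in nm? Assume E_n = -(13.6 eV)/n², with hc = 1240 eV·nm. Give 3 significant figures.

The Paschen series has lower level n_f = 3; the series limit corresponds to n_i → ∞.
ΔE_max = 13.6 × 1 / 3² = 1.511 eV.
λ_min = 1240 / 1.511 = 821 nm.

821 nm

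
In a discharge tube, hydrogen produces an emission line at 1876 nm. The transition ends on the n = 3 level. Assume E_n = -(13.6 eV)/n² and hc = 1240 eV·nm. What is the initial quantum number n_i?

The photon energy is ΔE = hc/λ = 1240 / 1876 = 0.6610 eV.
With Z = 1, ΔE = 13.60 × (1/n_f² − 1/n_i²), so 1/n_f² − 1/n_i² = 0.04860.
With n_f = 3: 1/n_i² = 1/9 − 0.04860 = 0.06251, so n_i ≈ 4.00.

n_i = 4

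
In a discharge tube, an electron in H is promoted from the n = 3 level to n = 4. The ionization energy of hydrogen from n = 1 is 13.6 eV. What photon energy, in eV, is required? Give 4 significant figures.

0.6611 eV

E_4 = −13.60/16 = −0.8500 eV and E_3 = −13.60/9 = −1.511 eV.
The photon energy is |E_4 − E_3| = 0.6611 eV.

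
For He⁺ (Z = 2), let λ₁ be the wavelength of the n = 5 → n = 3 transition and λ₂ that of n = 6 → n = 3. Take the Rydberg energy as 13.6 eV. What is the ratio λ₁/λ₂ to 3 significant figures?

1.17

λ ∝ 1/ΔE ∝ 1/(1/n_f² − 1/n_i²), and the Z² and hc factors cancel in the ratio.
λ₁/λ₂ = (1/3² − 1/6²)/(1/3² − 1/5²) = 0.08333/0.07111 = 1.17.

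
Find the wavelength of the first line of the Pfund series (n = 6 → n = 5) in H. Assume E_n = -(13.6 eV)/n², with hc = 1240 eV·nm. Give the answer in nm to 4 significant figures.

7460 nm

The Pfund series terminates on n_f = 5; the first line has n_i = 5+1 = 6.
ΔE = 13.60 × (1/5² − 1/6²) = 0.1662 eV.
λ = 1240 / 0.1662 = 7460 nm.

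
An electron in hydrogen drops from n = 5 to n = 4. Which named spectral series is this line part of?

Brackett

The series is set by the lower level: n_f = 4 is the Brackett series.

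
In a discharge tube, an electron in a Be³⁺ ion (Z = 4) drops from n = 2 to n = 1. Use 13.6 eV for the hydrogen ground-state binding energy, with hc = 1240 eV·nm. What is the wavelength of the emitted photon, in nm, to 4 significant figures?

For Z = 4 the level energies scale as Z², so the effective Rydberg energy is 13.6 × 16 = 217.6 eV.
ΔE = 217.6 × (1/1² − 1/2²) = 217.6 × 0.7500 = 163.2 eV.
λ = hc/ΔE = 1240 / 163.2 = 7.598 nm.

7.598 nm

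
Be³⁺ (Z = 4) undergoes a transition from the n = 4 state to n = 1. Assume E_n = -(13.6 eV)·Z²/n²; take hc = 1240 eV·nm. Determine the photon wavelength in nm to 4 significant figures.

6.078 nm

For Z = 4 the level energies scale as Z², so the effective Rydberg energy is 13.6 × 16 = 217.6 eV.
ΔE = 217.6 × (1/1² − 1/4²) = 217.6 × 0.9375 = 204.0 eV.
λ = hc/ΔE = 1240 / 204.0 = 6.078 nm.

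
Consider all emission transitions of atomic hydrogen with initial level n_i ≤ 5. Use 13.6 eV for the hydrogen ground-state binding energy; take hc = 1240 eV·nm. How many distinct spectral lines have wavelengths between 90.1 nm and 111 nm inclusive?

Enumerate all n_i → n_f pairs with 1 ≤ n_f < n_i ≤ 5 and compute λ = 1240 / [13.6·1·(1/n_f² − 1/n_i²)].
Lines falling in [90.1, 111] nm: 5→1 (94.98 nm), 4→1 (97.25 nm), 3→1 (102.6 nm).

3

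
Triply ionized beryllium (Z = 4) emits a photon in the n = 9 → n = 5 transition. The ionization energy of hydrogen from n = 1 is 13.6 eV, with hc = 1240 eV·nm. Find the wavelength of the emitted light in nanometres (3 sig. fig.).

For Z = 4 the level energies scale as Z², so the effective Rydberg energy is 13.6 × 16 = 217.6 eV.
ΔE = 217.6 × (1/5² − 1/9²) = 217.6 × 0.02765 = 6.018 eV.
λ = hc/ΔE = 1240 / 6.018 = 206 nm.

206 nm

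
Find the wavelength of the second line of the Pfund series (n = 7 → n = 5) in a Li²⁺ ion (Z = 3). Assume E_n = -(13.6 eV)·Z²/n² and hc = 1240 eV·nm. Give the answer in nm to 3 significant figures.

The Pfund series terminates on n_f = 5; the second line has n_i = 5+2 = 7.
ΔE = 122.4 × (1/5² − 1/7²) = 2.398 eV.
λ = 1240 / 2.398 = 517 nm.

517 nm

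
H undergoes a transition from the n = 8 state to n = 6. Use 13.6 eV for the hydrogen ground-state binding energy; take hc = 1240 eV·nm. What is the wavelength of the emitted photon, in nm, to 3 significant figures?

ΔE = 13.60 × (1/6² − 1/8²) = 13.60 × 0.01215 = 0.1653 eV.
λ = hc/ΔE = 1240 / 0.1653 = 7500 nm.

7500 nm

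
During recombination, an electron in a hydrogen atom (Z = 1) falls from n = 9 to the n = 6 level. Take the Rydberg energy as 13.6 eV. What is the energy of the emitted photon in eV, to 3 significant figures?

0.210 eV

E_9 = −13.60/81 = −0.1679 eV and E_6 = −13.60/36 = −0.3778 eV.
The photon energy is |E_9 − E_6| = 0.210 eV.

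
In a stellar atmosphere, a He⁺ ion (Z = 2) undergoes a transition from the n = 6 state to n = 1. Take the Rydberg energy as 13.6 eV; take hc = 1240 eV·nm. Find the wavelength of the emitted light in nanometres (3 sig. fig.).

For Z = 2 the level energies scale as Z², so the effective Rydberg energy is 13.6 × 4 = 54.40 eV.
ΔE = 54.40 × (1/1² − 1/6²) = 54.40 × 0.9722 = 52.89 eV.
λ = hc/ΔE = 1240 / 52.89 = 23.4 nm.

23.4 nm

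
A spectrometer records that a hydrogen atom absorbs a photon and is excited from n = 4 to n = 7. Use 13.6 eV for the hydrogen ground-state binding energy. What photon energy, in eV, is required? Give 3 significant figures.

E_7 = −13.60/49 = −0.2776 eV and E_4 = −13.60/16 = −0.8500 eV.
The photon energy is |E_7 − E_4| = 0.572 eV.

0.572 eV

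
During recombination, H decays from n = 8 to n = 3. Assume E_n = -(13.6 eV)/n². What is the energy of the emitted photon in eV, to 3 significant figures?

1.30 eV

E_8 = −13.60/64 = −0.2125 eV and E_3 = −13.60/9 = −1.511 eV.
The photon energy is |E_8 − E_3| = 1.30 eV.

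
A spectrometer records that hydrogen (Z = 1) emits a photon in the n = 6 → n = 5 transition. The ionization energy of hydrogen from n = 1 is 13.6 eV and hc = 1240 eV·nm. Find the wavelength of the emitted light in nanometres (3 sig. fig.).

7460 nm

ΔE = 13.60 × (1/5² − 1/6²) = 13.60 × 0.01222 = 0.1662 eV.
λ = hc/ΔE = 1240 / 0.1662 = 7460 nm.
This line belongs to the Pfund series.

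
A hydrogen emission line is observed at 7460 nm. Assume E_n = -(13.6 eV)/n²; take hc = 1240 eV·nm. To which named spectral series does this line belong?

ΔE = 1240/7460 = 0.1662 eV.
This matches 13.6 × (1/5² − 1/6²), so n_f = 5: the Pfund series.

Pfund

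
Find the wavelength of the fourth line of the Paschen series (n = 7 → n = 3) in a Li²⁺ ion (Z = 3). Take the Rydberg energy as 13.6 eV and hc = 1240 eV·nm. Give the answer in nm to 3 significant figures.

The Paschen series terminates on n_f = 3; the fourth line has n_i = 3+4 = 7.
ΔE = 122.4 × (1/3² − 1/7²) = 11.10 eV.
λ = 1240 / 11.10 = 112 nm.

112 nm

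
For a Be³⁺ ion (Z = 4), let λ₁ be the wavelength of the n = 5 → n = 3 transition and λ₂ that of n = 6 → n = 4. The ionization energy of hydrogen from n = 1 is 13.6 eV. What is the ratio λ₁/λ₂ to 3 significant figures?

λ ∝ 1/ΔE ∝ 1/(1/n_f² − 1/n_i²), and the Z² and hc factors cancel in the ratio.
λ₁/λ₂ = (1/4² − 1/6²)/(1/3² − 1/5²) = 0.03472/0.07111 = 0.488.

0.488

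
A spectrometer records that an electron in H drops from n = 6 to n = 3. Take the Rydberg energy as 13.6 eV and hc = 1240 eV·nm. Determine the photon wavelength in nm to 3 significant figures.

1090 nm

ΔE = 13.60 × (1/3² − 1/6²) = 13.60 × 0.08333 = 1.133 eV.
λ = hc/ΔE = 1240 / 1.133 = 1090 nm.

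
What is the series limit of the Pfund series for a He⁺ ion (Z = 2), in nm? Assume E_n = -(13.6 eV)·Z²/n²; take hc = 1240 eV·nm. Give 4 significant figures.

The Pfund series has lower level n_f = 5; the series limit corresponds to n_i → ∞.
ΔE_max = 13.6 × 4 / 5² = 2.176 eV.
λ_min = 1240 / 2.176 = 569.9 nm.

569.9 nm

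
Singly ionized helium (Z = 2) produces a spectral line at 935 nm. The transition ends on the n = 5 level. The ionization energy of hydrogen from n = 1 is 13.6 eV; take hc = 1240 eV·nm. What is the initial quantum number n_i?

The photon energy is ΔE = hc/λ = 1240 / 935 = 1.326 eV.
With Z = 2, ΔE = 54.40 × (1/n_f² − 1/n_i²), so 1/n_f² − 1/n_i² = 0.02438.
With n_f = 5: 1/n_i² = 1/25 − 0.02438 = 0.01562, so n_i ≈ 8.00.

n_i = 8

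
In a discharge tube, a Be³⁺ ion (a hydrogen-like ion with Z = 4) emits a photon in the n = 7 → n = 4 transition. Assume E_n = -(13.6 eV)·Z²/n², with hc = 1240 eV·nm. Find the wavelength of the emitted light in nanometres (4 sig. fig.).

For Z = 4 the level energies scale as Z², so the effective Rydberg energy is 13.6 × 16 = 217.6 eV.
ΔE = 217.6 × (1/4² − 1/7²) = 217.6 × 0.04209 = 9.159 eV.
λ = hc/ΔE = 1240 / 9.159 = 135.4 nm.

135.4 nm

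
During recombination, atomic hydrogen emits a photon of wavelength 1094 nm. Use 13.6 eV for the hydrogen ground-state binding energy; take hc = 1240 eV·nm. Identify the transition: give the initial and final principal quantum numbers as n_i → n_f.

The photon energy is ΔE = hc/λ = 1240 / 1094 = 1.133 eV.
With Z = 1, ΔE = 13.60 × (1/n_f² − 1/n_i²), so 1/n_f² − 1/n_i² = 0.08334.
Trying n_f = 3 gives 1/n_i² = 0.02777, i.e. n_i ≈ 6; this pair matches.

n_i = 6, n_f = 3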